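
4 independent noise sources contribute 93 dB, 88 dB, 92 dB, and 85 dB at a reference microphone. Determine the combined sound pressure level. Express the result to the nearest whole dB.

97 dB

Incoherent sources combine by intensity addition: L_total = 10·log₁₀(Σ 10^(L_i/10)).
Σ 10^(L/10) = 10^(93/10) + 10^(88/10) + 10^(92/10) + 10^(85/10) = 4.527e+09.
L_total = 10·log₁₀(4.527e+09) = 96.56 dB.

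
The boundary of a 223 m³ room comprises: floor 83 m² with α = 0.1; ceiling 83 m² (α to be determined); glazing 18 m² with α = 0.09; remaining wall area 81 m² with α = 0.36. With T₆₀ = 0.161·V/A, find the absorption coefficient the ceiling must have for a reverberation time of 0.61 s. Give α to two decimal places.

0.24

From T₆₀ = 0.161·V/A, the target T₆₀ = 0.61 s needs A = 0.161·223/0.61 = 58.86 m².
Absorption from the other surfaces = 83·0.1 + 18·0.09 + 81·0.36 = 39.08 m², so the ceiling must supply 19.78 m² over 83 m².
α = 19.78/83 = 0.238.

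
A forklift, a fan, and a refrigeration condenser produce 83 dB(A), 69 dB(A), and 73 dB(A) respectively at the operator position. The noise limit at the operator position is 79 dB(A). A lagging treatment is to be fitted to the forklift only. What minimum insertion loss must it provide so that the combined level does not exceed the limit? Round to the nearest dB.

Everything except the forklift sums to 10^(69/10) + 10^(73/10) = 2.790e+07 in linear terms, 74.46 dB(A).
To meet 79 dB(A) overall, the treated forklift may contribute at most 10^(79/10) − 2.790e+07 = 5.154e+07, i.e. 77.12 dB(A).
So the forklift must be reduced from 83 to 77.12 dB(A): IL = 5.88 dB.

6 dB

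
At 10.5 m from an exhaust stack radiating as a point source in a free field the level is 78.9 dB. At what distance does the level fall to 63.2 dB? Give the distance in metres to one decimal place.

64.0 m

Point-source spreading drops the level by 20·log₁₀(r₂/r₁); inverting, r₂/r₁ = 10^(ΔL/20).
r₂ = 10.5·10^((78.9−63.2)/20) = 10.5·10^(15.7/20) = 64.00 m.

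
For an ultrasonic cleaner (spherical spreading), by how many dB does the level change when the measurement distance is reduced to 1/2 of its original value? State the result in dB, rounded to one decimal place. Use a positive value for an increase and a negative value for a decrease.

+6.0 dB

Point-source spreading: ΔL = −20·log₁₀(r₂/r₁).
ΔL = −20·log₁₀(0.5) = +6.02 dB.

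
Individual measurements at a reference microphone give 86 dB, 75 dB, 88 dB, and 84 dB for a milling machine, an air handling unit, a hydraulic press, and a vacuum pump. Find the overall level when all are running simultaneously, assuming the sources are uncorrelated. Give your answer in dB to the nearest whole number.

Incoherent sources combine by intensity addition: L_total = 10·log₁₀(Σ 10^(L_i/10)).
Σ 10^(L/10) = 10^(86/10) + 10^(75/10) + 10^(88/10) + 10^(84/10) = 1.312e+09.
L_total = 10·log₁₀(1.312e+09) = 91.18 dB.

91 dB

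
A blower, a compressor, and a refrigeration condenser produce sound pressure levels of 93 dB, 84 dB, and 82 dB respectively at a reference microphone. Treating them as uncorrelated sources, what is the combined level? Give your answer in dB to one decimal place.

For uncorrelated sources the intensities add, so convert each level to linear form, sum, and take 10·log₁₀ of the total.
Σ 10^(L/10) = 10^(93/10) + 10^(84/10) + 10^(82/10) = 2.405e+09.
L_total = 10·log₁₀(2.405e+09) = 93.81 dB.

93.8 dB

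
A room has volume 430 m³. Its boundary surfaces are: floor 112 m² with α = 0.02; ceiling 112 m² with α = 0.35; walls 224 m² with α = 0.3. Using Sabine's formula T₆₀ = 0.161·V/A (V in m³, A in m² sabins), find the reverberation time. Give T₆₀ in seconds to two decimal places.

Total absorption A = 112·0.02 + 112·0.35 + 224·0.3 = 108.64 m² sabins.
T₆₀ = 0.161·V/A = 0.161·430/108.64 = 0.637 s.

0.64 s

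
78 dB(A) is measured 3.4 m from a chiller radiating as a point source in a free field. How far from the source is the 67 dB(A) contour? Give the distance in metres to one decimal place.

12.1 m

The 11.0 dB drop corresponds to a distance ratio of 10^(11.0/20) for a point source.
r₂ = 3.4·10^((78−67)/20) = 3.4·10^(11.0/20) = 12.06 m.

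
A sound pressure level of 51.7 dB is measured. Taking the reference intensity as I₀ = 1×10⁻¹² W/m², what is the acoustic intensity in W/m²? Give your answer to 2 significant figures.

I/I₀ = 10^(51.7/10) = 1.479e+05, so I = 1.479e+05 × 10⁻¹² W/m².

1.5e-07 W/m²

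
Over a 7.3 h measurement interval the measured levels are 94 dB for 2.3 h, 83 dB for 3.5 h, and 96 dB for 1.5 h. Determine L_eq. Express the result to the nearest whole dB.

The energy average is taken in the linear domain: L_eq = 10·log₁₀[(Σ tᵢ·10^(Lᵢ/10))/T], T = 7.3 h.
Σ tᵢ·10^(Lᵢ/10) = 2.3·10^(94/10) + 3.5·10^(83/10) + 1.5·10^(96/10) = 1.245e+10.
L_eq = 10·log₁₀(1.245e+10/7.3) = 92.32 dB.

92 dB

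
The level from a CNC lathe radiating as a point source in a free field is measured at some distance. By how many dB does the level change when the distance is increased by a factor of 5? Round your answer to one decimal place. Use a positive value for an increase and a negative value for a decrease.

-14.0 dB

Point-source spreading: ΔL = −20·log₁₀(r₂/r₁).
ΔL = −20·log₁₀(5) = -13.98 dB.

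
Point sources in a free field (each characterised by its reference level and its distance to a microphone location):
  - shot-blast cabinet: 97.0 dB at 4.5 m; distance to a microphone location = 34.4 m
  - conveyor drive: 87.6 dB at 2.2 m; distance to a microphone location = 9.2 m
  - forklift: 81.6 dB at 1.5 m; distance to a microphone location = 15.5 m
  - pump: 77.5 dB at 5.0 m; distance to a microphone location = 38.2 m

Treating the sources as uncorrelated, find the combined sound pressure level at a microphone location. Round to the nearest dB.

81 dB

First find each source's level at the receiver (point-source: −20·log₁₀(r/r_ref)), then combine on an intensity basis.
shot-blast cabinet: 97.0 − 20·log₁₀(34.4/4.5) = 97.0 − 17.67 = 79.33 dB.
conveyor drive: 87.6 − 20·log₁₀(9.2/2.2) = 87.6 − 12.43 = 75.17 dB.
forklift: 81.6 − 20·log₁₀(15.5/1.5) = 81.6 − 20.28 = 61.32 dB.
pump: 77.5 − 20·log₁₀(38.2/5.0) = 77.5 − 17.66 = 59.84 dB.
Σ 10^(L/10) = 1.210e+08 → L_total = 10·log₁₀(1.210e+08) = 80.83 dB.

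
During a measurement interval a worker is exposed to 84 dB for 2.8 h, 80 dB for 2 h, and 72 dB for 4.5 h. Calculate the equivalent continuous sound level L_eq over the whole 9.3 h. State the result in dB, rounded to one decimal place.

80.2 dB

The energy average is taken in the linear domain: L_eq = 10·log₁₀[(Σ tᵢ·10^(Lᵢ/10))/T], T = 9.3 h.
Σ tᵢ·10^(Lᵢ/10) = 2.8·10^(84/10) + 2·10^(80/10) + 4.5·10^(72/10) = 9.746e+08.
L_eq = 10·log₁₀(9.746e+08/9.3) = 80.20 dB.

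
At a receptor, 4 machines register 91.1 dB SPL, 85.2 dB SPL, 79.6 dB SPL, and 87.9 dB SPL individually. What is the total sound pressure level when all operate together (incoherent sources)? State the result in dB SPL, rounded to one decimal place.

93.7 dB SPL

For uncorrelated sources the intensities add, so convert each level to linear form, sum, and take 10·log₁₀ of the total.
Σ 10^(L/10) = 10^(91.1/10) + 10^(85.2/10) + 10^(79.6/10) + 10^(87.9/10) = 2.327e+09.
L_total = 10·log₁₀(2.327e+09) = 93.67 dB SPL.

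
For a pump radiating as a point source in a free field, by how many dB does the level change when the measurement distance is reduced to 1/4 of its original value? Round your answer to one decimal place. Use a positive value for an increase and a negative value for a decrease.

+12.0 dB

Point-source spreading: ΔL = −20·log₁₀(r₂/r₁).
ΔL = −20·log₁₀(0.25) = +12.04 dB.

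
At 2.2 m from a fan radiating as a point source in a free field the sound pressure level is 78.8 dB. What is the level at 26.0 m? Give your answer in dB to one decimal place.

Spherical spreading from a point source gives a 20·log₁₀(r₂/r₁) drop.
L₂ = 78.8 − 20·log₁₀(26.0/2.2) = 78.8 − 21.451 = 57.35 dB.

57.3 dB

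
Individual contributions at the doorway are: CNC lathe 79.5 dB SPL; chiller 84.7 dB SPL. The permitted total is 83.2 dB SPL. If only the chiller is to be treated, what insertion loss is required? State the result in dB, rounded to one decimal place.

The untreated sources together contribute 10^(79.5/10) = 8.913e+07, i.e. 79.50 dB SPL.
To meet 83.2 dB SPL overall, the treated chiller may contribute at most 10^(83.2/10) − 8.913e+07 = 1.198e+08, i.e. 80.78 dB SPL.
So the chiller must be reduced from 84.7 to 80.78 dB SPL: IL = 3.92 dB.

3.9 dB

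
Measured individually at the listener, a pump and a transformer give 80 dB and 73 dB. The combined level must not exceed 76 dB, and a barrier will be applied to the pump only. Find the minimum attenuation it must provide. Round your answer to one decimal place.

Fixed contribution from the other source: Σ 10^(L/10) = 10^(73/10) = 1.995e+07 (73.00 dB).
To meet 76 dB overall, the treated pump may contribute at most 10^(76/10) − 1.995e+07 = 1.986e+07, i.e. 72.98 dB.
Required insertion loss = 80 − 72.98 = 7.02 dB.

7.0 dB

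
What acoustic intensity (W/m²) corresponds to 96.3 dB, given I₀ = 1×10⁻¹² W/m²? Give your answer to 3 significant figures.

0.00427 W/m²

I = I₀·10^(L/10) = 10⁻¹² × 10^(96.3/10) = 10^(-2.370).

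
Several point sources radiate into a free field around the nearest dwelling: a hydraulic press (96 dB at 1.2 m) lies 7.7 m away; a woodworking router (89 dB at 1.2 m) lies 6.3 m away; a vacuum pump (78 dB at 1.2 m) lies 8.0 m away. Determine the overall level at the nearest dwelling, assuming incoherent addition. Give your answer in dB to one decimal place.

81.0 dB

Apply inverse-square spreading to bring every level to the receiver, then sum 10^(L/10).
hydraulic press: 96 − 20·log₁₀(7.7/1.2) = 96 − 16.15 = 79.85 dB.
woodworking router: 89 − 20·log₁₀(6.3/1.2) = 89 − 14.40 = 74.60 dB.
vacuum pump: 78 − 20·log₁₀(8.0/1.2) = 78 − 16.48 = 61.52 dB.
Σ 10^(L/10) = 1.269e+08 → L_total = 10·log₁₀(1.269e+08) = 81.04 dB.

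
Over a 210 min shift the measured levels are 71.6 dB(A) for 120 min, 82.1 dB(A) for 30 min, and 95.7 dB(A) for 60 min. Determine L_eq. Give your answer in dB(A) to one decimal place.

90.4 dB(A)

The energy average is taken in the linear domain: L_eq = 10·log₁₀[(Σ tᵢ·10^(Lᵢ/10))/T], T = 210 min.
Σ tᵢ·10^(Lᵢ/10) = 120·10^(71.6/10) + 30·10^(82.1/10) + 60·10^(95.7/10) = 2.295e+11.
L_eq = 10·log₁₀(2.295e+11/210) = 90.39 dB(A).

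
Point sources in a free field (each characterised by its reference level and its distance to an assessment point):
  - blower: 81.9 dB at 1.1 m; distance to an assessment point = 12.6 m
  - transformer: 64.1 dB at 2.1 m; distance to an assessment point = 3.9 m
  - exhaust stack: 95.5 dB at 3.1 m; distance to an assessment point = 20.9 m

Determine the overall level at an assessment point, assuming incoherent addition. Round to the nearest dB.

First find each source's level at the receiver (point-source: −20·log₁₀(r/r_ref)), then combine on an intensity basis.
blower: 81.9 − 20·log₁₀(12.6/1.1) = 81.9 − 21.18 = 60.72 dB.
transformer: 64.1 − 20·log₁₀(3.9/2.1) = 64.1 − 5.38 = 58.72 dB.
exhaust stack: 95.5 − 20·log₁₀(20.9/3.1) = 95.5 − 16.58 = 78.92 dB.
Σ 10^(L/10) = 7.999e+07 → L_total = 10·log₁₀(7.999e+07) = 79.03 dB.

79 dB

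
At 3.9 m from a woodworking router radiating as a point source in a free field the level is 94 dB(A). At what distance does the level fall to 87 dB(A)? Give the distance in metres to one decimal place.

Point-source spreading drops the level by 20·log₁₀(r₂/r₁); inverting, r₂/r₁ = 10^(ΔL/20).
r₂ = 3.9·10^((94−87)/20) = 3.9·10^(7.0/20) = 8.73 m.

8.7 m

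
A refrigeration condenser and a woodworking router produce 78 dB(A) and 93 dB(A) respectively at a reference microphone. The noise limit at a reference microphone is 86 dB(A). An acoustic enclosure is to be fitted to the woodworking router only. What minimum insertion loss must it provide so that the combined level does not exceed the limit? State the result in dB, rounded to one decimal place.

7.7 dB

Fixed contribution from the other source: Σ 10^(L/10) = 10^(78/10) = 6.310e+07 (78.00 dB(A)).
The limit corresponds to 10^(86/10) = 3.981e+08; subtracting the fixed part leaves 3.350e+08 for the woodworking router, i.e. 85.25 dB(A).
Required insertion loss = 93 − 85.25 = 7.75 dB.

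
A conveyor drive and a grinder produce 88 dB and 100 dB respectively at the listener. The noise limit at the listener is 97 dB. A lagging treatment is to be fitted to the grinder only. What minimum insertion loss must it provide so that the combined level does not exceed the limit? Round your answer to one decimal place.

3.6 dB

Everything except the grinder sums to 10^(88/10) = 6.310e+08 in linear terms, 88.00 dB.
The limit corresponds to 10^(97/10) = 5.012e+09; subtracting the fixed part leaves 4.381e+09 for the grinder, i.e. 96.42 dB.
So the grinder must be reduced from 100 to 96.42 dB: IL = 3.58 dB.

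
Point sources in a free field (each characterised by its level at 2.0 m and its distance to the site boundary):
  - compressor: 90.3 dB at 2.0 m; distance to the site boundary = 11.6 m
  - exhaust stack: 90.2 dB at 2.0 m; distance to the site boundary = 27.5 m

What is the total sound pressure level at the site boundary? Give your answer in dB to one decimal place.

Apply inverse-square spreading to bring every level to the receiver, then sum 10^(L/10).
compressor: 90.3 − 20·log₁₀(11.6/2.0) = 90.3 − 15.27 = 75.03 dB.
exhaust stack: 90.2 − 20·log₁₀(27.5/2.0) = 90.2 − 22.77 = 67.43 dB.
Σ 10^(L/10) = 3.739e+07 → L_total = 10·log₁₀(3.739e+07) = 75.73 dB.

75.7 dB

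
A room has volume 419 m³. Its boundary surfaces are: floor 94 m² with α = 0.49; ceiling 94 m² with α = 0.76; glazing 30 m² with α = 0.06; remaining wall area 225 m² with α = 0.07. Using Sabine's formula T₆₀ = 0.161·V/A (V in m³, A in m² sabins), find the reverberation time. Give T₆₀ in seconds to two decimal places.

Total absorption A = 94·0.49 + 94·0.76 + 30·0.06 + 225·0.07 = 135.05 m² sabins.
T₆₀ = 0.161·V/A = 0.161·419/135.05 = 0.500 s.

0.50 s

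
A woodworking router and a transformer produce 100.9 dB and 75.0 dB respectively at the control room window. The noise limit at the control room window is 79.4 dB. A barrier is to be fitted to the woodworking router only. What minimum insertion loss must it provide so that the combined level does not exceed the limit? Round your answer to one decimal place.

Fixed contribution from the other source: Σ 10^(L/10) = 10^(75.0/10) = 3.162e+07 (75.00 dB).
To meet 79.4 dB overall, the treated woodworking router may contribute at most 10^(79.4/10) − 3.162e+07 = 5.547e+07, i.e. 77.44 dB.
So the woodworking router must be reduced from 100.9 to 77.44 dB: IL = 23.46 dB.

23.5 dB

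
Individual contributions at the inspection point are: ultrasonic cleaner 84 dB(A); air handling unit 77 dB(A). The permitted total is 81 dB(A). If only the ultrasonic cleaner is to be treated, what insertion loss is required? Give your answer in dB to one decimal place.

Fixed contribution from the other source: Σ 10^(L/10) = 10^(77/10) = 5.012e+07 (77.00 dB(A)).
To meet 81 dB(A) overall, the treated ultrasonic cleaner may contribute at most 10^(81/10) − 5.012e+07 = 7.577e+07, i.e. 78.80 dB(A).
Required insertion loss = 84 − 78.80 = 5.20 dB.

5.2 dB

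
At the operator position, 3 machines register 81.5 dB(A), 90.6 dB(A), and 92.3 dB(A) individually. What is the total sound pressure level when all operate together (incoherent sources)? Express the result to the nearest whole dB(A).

For uncorrelated sources the intensities add, so convert each level to linear form, sum, and take 10·log₁₀ of the total.
Σ 10^(L/10) = 10^(81.5/10) + 10^(90.6/10) + 10^(92.3/10) = 2.988e+09.
L_total = 10·log₁₀(2.988e+09) = 94.75 dB(A).

95 dB(A)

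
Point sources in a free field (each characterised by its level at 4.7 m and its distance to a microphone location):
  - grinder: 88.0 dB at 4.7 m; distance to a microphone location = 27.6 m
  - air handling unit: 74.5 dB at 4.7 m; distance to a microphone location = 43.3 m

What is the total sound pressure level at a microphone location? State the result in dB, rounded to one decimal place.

72.7 dB

Apply inverse-square spreading to bring every level to the receiver, then sum 10^(L/10).
grinder: 88.0 − 20·log₁₀(27.6/4.7) = 88.0 − 15.38 = 72.62 dB.
air handling unit: 74.5 − 20·log₁₀(43.3/4.7) = 74.5 − 19.29 = 55.21 dB.
Σ 10^(L/10) = 1.863e+07 → L_total = 10·log₁₀(1.863e+07) = 72.70 dB.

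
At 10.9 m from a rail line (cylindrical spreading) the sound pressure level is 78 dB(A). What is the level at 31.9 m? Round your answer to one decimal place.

Line-source attenuation: ΔL = 10·log₁₀(r₂/r₁) = 10·log₁₀(31.9/10.9) = 4.664 dB.
L₂ = 78 − 10·log₁₀(31.9/10.9) = 78 − 4.664 = 73.34 dB(A).

73.3 dB(A)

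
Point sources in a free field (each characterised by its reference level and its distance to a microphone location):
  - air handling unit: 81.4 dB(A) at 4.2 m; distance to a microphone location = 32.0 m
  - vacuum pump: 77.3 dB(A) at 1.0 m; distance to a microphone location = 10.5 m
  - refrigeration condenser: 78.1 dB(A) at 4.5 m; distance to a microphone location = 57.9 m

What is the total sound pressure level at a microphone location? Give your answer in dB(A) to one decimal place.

Propagate each source to the receiver with L = L_ref − 20·log₁₀(r/r_ref), then add intensities.
air handling unit: 81.4 − 20·log₁₀(32.0/4.2) = 81.4 − 17.64 = 63.76 dB(A).
vacuum pump: 77.3 − 20·log₁₀(10.5/1.0) = 77.3 − 20.42 = 56.88 dB(A).
refrigeration condenser: 78.1 − 20·log₁₀(57.9/4.5) = 78.1 − 22.19 = 55.91 dB(A).
Σ 10^(L/10) = 3.255e+06 → L_total = 10·log₁₀(3.255e+06) = 65.13 dB(A).

65.1 dB(A)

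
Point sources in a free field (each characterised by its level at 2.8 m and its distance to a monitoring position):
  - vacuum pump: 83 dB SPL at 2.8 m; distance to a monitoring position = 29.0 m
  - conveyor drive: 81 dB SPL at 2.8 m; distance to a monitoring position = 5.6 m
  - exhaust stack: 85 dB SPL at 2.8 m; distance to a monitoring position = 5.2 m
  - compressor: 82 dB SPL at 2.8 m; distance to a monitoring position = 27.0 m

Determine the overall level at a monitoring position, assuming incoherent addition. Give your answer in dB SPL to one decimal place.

First find each source's level at the receiver (point-source: −20·log₁₀(r/r_ref)), then combine on an intensity basis.
vacuum pump: 83 − 20·log₁₀(29.0/2.8) = 83 − 20.30 = 62.70 dB SPL.
conveyor drive: 81 − 20·log₁₀(5.6/2.8) = 81 − 6.02 = 74.98 dB SPL.
exhaust stack: 85 − 20·log₁₀(5.2/2.8) = 85 − 5.38 = 79.62 dB SPL.
compressor: 82 − 20·log₁₀(27.0/2.8) = 82 − 19.68 = 62.32 dB SPL.
Σ 10^(L/10) = 1.267e+08 → L_total = 10·log₁₀(1.267e+08) = 81.03 dB SPL.

81.0 dB SPL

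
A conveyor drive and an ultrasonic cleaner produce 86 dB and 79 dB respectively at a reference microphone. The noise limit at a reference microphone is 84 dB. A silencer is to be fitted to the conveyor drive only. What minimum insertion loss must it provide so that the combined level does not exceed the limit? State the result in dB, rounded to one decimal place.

Everything except the conveyor drive sums to 10^(79/10) = 7.943e+07 in linear terms, 79.00 dB.
The limit corresponds to 10^(84/10) = 2.512e+08; subtracting the fixed part leaves 1.718e+08 for the conveyor drive, i.e. 82.35 dB.
So the conveyor drive must be reduced from 86 to 82.35 dB: IL = 3.65 dB.

3.7 dB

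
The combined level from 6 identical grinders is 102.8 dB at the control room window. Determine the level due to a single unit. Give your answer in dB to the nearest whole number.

Dividing the total intensity by 6 lowers the level by 10·log₁₀ 6 = 7.782 dB: L₁ = 102.8 − 7.782.

95 dB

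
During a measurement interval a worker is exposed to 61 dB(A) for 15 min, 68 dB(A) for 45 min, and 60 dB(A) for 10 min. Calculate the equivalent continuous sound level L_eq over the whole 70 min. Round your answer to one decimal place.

The energy average is taken in the linear domain: L_eq = 10·log₁₀[(Σ tᵢ·10^(Lᵢ/10))/T], T = 70 min.
Σ tᵢ·10^(Lᵢ/10) = 15·10^(61/10) + 45·10^(68/10) + 10·10^(60/10) = 3.128e+08.
L_eq = 10·log₁₀(3.128e+08/70) = 66.50 dB(A).

66.5 dB(A)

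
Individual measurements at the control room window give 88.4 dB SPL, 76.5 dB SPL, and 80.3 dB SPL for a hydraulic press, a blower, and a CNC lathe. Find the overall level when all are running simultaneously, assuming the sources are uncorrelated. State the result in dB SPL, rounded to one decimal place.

Incoherent sources combine by intensity addition: L_total = 10·log₁₀(Σ 10^(L_i/10)).
Σ 10^(L/10) = 10^(88.4/10) + 10^(76.5/10) + 10^(80.3/10) = 8.437e+08.
L_total = 10·log₁₀(8.437e+08) = 89.26 dB SPL.

89.3 dB SPL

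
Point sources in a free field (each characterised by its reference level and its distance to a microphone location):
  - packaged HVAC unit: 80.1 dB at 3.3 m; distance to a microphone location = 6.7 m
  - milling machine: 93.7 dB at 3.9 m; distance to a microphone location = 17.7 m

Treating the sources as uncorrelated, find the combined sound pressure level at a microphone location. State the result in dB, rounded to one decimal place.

First find each source's level at the receiver (point-source: −20·log₁₀(r/r_ref)), then combine on an intensity basis.
packaged HVAC unit: 80.1 − 20·log₁₀(6.7/3.3) = 80.1 − 6.15 = 73.95 dB.
milling machine: 93.7 − 20·log₁₀(17.7/3.9) = 93.7 − 13.14 = 80.56 dB.
Σ 10^(L/10) = 1.386e+08 → L_total = 10·log₁₀(1.386e+08) = 81.42 dB.

81.4 dB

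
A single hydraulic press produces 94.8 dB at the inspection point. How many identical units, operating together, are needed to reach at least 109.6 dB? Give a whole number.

Need L₁ + 10·log₁₀ N ≥ 109.6, i.e. log₁₀ N ≥ 1.48.
N ≥ 10^(14.8/10) = 30.200, so N = 31.

31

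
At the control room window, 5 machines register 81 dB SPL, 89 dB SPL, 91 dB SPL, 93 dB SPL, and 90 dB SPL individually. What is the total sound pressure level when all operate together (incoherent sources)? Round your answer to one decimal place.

97.1 dB SPL

Incoherent sources combine by intensity addition: L_total = 10·log₁₀(Σ 10^(L_i/10)).
Σ 10^(L/10) = 10^(81/10) + 10^(89/10) + 10^(91/10) + 10^(93/10) + 10^(90/10) = 5.174e+09.
L_total = 10·log₁₀(5.174e+09) = 97.14 dB SPL.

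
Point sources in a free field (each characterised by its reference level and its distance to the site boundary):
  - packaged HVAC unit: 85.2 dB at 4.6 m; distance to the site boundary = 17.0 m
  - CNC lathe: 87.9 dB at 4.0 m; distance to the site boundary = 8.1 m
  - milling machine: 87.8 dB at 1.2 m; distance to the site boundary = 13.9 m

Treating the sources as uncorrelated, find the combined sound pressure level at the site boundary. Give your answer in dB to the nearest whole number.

First find each source's level at the receiver (point-source: −20·log₁₀(r/r_ref)), then combine on an intensity basis.
packaged HVAC unit: 85.2 − 20·log₁₀(17.0/4.6) = 85.2 − 11.35 = 73.85 dB.
CNC lathe: 87.9 − 20·log₁₀(8.1/4.0) = 87.9 − 6.13 = 81.77 dB.
milling machine: 87.8 − 20·log₁₀(13.9/1.2) = 87.8 − 21.28 = 66.52 dB.
Σ 10^(L/10) = 1.791e+08 → L_total = 10·log₁₀(1.791e+08) = 82.53 dB.

83 dB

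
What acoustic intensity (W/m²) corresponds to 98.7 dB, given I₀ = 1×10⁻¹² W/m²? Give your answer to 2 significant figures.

L = 10·log₁₀(I/I₀) ⇒ I = I₀·10^(L/10) = 10⁻¹² × 10^9.87.

0.0074 W/m²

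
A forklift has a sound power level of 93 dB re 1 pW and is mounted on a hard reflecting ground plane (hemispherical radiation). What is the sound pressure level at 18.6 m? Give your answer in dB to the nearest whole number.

60 dB

The power spreads over a hemisphere of area 2π·r², so L_p = L_w − 10·log₁₀(2π·r²).
2π·r² = 2174 m², 10·log₁₀ of that is 33.372 dB.
L_p = 93 − 33.372 = 59.63 dB.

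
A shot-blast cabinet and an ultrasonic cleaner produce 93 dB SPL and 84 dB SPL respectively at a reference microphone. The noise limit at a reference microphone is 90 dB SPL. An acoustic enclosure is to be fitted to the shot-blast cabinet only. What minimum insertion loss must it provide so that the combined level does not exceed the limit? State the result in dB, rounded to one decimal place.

The untreated sources together contribute 10^(84/10) = 2.512e+08, i.e. 84.00 dB SPL.
The limit corresponds to 10^(90/10) = 1.000e+09; subtracting the fixed part leaves 7.488e+08 for the shot-blast cabinet, i.e. 88.74 dB SPL.
So the shot-blast cabinet must be reduced from 93 to 88.74 dB SPL: IL = 4.26 dB.

4.3 dB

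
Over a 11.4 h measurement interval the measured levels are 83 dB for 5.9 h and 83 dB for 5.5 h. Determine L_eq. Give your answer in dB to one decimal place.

83.0 dB

L_eq = 10·log₁₀[(1/T)·Σ tᵢ·10^(Lᵢ/10)] with T = 11.4 h.
Σ tᵢ·10^(Lᵢ/10) = 5.9·10^(83/10) + 5.5·10^(83/10) = 2.275e+09.
L_eq = 10·log₁₀(2.275e+09/11.4) = 83.00 dB.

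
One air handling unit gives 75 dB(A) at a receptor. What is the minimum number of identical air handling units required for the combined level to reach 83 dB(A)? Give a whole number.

Need L₁ + 10·log₁₀ N ≥ 83, i.e. log₁₀ N ≥ 0.80.
N ≥ 10^(8.0/10) = 6.310, so N = 7.

7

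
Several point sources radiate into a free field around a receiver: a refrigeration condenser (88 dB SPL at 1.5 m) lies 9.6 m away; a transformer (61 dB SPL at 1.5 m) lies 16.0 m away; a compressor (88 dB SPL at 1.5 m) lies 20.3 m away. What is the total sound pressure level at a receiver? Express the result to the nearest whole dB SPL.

73 dB SPL

Apply inverse-square spreading to bring every level to the receiver, then sum 10^(L/10).
refrigeration condenser: 88 − 20·log₁₀(9.6/1.5) = 88 − 16.12 = 71.88 dB SPL.
transformer: 61 − 20·log₁₀(16.0/1.5) = 61 − 20.56 = 40.44 dB SPL.
compressor: 88 − 20·log₁₀(20.3/1.5) = 88 − 22.63 = 65.37 dB SPL.
Σ 10^(L/10) = 1.886e+07 → L_total = 10·log₁₀(1.886e+07) = 72.76 dB SPL.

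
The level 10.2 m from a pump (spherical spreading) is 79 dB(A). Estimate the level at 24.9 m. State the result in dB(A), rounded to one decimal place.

71.2 dB(A)

For a point source, L₂ = L₁ − 20·log₁₀(r₂/r₁).
L₂ = 79 − 20·log₁₀(24.9/10.2) = 79 − 7.752 = 71.25 dB(A).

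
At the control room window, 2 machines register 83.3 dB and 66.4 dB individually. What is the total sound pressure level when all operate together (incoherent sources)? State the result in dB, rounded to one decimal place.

83.4 dB

Incoherent sources combine by intensity addition: L_total = 10·log₁₀(Σ 10^(L_i/10)).
Σ 10^(L/10) = 10^(83.3/10) + 10^(66.4/10) = 2.182e+08.
L_total = 10·log₁₀(2.182e+08) = 83.39 dB.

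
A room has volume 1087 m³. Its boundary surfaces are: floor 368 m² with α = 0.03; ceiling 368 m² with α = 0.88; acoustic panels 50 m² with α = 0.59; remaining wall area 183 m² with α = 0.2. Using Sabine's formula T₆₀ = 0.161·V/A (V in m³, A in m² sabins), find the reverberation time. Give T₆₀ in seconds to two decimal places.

Summing Sᵢαᵢ: 368·0.03 + 368·0.88 + 50·0.59 + 183·0.2 = 400.98 m².
T₆₀ = 0.161 × 1087 / 400.98 = 0.436 s.

0.44 s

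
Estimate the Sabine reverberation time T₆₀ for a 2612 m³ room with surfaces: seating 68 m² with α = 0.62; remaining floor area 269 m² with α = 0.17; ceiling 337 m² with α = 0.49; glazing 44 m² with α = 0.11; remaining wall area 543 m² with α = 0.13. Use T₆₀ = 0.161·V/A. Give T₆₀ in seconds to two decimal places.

1.28 s

Total absorption A = 68·0.62 + 269·0.17 + 337·0.49 + 44·0.11 + 543·0.13 = 328.45 m² sabins.
T₆₀ = 0.161 × 2612 / 328.45 = 1.280 s.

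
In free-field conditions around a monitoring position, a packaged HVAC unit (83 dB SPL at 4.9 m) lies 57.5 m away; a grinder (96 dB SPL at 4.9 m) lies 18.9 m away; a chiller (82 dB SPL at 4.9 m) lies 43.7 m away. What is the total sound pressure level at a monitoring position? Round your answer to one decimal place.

84.3 dB SPL

Propagate each source to the receiver with L = L_ref − 20·log₁₀(r/r_ref), then add intensities.
packaged HVAC unit: 83 − 20·log₁₀(57.5/4.9) = 83 − 21.39 = 61.61 dB SPL.
grinder: 96 − 20·log₁₀(18.9/4.9) = 96 − 11.73 = 84.27 dB SPL.
chiller: 82 − 20·log₁₀(43.7/4.9) = 82 − 19.01 = 62.99 dB SPL.
Σ 10^(L/10) = 2.710e+08 → L_total = 10·log₁₀(2.710e+08) = 84.33 dB SPL.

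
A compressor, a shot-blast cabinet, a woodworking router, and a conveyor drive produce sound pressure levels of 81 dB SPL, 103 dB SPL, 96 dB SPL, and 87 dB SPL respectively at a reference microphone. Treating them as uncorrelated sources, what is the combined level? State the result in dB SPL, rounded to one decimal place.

103.9 dB SPL

Incoherent sources combine by intensity addition: L_total = 10·log₁₀(Σ 10^(L_i/10)).
Σ 10^(L/10) = 10^(81/10) + 10^(103/10) + 10^(96/10) + 10^(87/10) = 2.456e+10.
L_total = 10·log₁₀(2.456e+10) = 103.90 dB SPL.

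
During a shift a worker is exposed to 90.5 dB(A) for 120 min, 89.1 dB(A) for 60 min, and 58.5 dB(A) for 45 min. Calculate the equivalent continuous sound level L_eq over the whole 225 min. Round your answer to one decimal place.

89.1 dB(A)

L_eq = 10·log₁₀[(1/T)·Σ tᵢ·10^(Lᵢ/10)] with T = 225 min.
Σ tᵢ·10^(Lᵢ/10) = 120·10^(90.5/10) + 60·10^(89.1/10) + 45·10^(58.5/10) = 1.834e+11.
L_eq = 10·log₁₀(1.834e+11/225) = 89.11 dB(A).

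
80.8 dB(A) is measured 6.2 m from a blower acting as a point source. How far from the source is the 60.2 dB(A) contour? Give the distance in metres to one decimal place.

66.4 m

The 20.6 dB drop corresponds to a distance ratio of 10^(20.6/20) for a point source.
r₂ = 6.2·10^((80.8−60.2)/20) = 6.2·10^(20.6/20) = 66.43 m.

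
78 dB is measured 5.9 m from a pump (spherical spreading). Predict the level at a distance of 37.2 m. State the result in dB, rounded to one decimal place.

For a point source, L₂ = L₁ − 20·log₁₀(r₂/r₁).
L₂ = 78 − 20·log₁₀(37.2/5.9) = 78 − 15.994 = 62.01 dB.

62.0 dB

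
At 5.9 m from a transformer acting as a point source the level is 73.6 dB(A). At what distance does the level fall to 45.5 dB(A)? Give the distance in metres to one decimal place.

The 28.1 dB drop corresponds to a distance ratio of 10^(28.1/20) for a point source.
r₂ = 5.9·10^((73.6−45.5)/20) = 5.9·10^(28.1/20) = 149.92 m.

149.9 m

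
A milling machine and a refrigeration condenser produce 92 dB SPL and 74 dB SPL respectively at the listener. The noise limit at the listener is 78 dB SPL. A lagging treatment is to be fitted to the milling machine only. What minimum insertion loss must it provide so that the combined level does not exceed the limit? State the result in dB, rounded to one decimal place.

16.2 dB

The untreated sources together contribute 10^(74/10) = 2.512e+07, i.e. 74.00 dB SPL.
The limit corresponds to 10^(78/10) = 6.310e+07; subtracting the fixed part leaves 3.798e+07 for the milling machine, i.e. 75.80 dB SPL.
Required insertion loss = 92 − 75.80 = 16.20 dB.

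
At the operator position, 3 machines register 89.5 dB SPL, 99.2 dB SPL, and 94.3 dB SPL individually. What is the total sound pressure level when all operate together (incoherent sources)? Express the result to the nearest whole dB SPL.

Incoherent sources combine by intensity addition: L_total = 10·log₁₀(Σ 10^(L_i/10)).
Σ 10^(L/10) = 10^(89.5/10) + 10^(99.2/10) + 10^(94.3/10) = 1.190e+10.
L_total = 10·log₁₀(1.190e+10) = 100.76 dB SPL.

101 dB SPL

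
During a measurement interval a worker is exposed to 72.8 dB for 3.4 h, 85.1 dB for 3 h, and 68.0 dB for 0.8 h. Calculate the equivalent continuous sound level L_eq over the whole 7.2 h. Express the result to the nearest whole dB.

The energy average is taken in the linear domain: L_eq = 10·log₁₀[(Σ tᵢ·10^(Lᵢ/10))/T], T = 7.2 h.
Σ tᵢ·10^(Lᵢ/10) = 3.4·10^(72.8/10) + 3·10^(85.1/10) + 0.8·10^(68.0/10) = 1.041e+09.
L_eq = 10·log₁₀(1.041e+09/7.2) = 81.60 dB.

82 dB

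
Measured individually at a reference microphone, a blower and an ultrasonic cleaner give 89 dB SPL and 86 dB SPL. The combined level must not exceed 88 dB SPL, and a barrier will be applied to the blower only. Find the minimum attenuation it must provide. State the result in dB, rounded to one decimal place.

5.3 dB

Fixed contribution from the other source: Σ 10^(L/10) = 10^(86/10) = 3.981e+08 (86.00 dB SPL).
To meet 88 dB SPL overall, the treated blower may contribute at most 10^(88/10) − 3.981e+08 = 2.329e+08, i.e. 83.67 dB SPL.
So the blower must be reduced from 89 to 83.67 dB SPL: IL = 5.33 dB.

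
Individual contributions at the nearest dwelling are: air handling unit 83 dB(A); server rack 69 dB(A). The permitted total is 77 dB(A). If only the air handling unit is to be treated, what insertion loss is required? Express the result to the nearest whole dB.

7 dB

Fixed contribution from the other source: Σ 10^(L/10) = 10^(69/10) = 7.943e+06 (69.00 dB(A)).
The limit corresponds to 10^(77/10) = 5.012e+07; subtracting the fixed part leaves 4.218e+07 for the air handling unit, i.e. 76.25 dB(A).
So the air handling unit must be reduced from 83 to 76.25 dB(A): IL = 6.75 dB.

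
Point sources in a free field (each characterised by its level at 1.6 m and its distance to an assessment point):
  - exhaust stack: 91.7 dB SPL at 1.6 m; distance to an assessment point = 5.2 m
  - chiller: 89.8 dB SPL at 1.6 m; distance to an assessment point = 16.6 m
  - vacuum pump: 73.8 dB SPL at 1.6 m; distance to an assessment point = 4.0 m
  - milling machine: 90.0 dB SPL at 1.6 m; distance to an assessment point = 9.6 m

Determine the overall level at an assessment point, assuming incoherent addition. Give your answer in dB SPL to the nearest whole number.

83 dB SPL

Propagate each source to the receiver with L = L_ref − 20·log₁₀(r/r_ref), then add intensities.
exhaust stack: 91.7 − 20·log₁₀(5.2/1.6) = 91.7 − 10.24 = 81.46 dB SPL.
chiller: 89.8 − 20·log₁₀(16.6/1.6) = 89.8 − 20.32 = 69.48 dB SPL.
vacuum pump: 73.8 − 20·log₁₀(4.0/1.6) = 73.8 − 7.96 = 65.84 dB SPL.
milling machine: 90.0 − 20·log₁₀(9.6/1.6) = 90.0 − 15.56 = 74.44 dB SPL.
Σ 10^(L/10) = 1.805e+08 → L_total = 10·log₁₀(1.805e+08) = 82.57 dB SPL.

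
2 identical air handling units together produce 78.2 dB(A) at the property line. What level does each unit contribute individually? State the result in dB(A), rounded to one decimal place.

75.2 dB(A)

For N identical incoherent sources L_total = L₁ + 10·log₁₀ N, so L₁ = 78.2 − 10·log₁₀(2) = 78.2 − 3.010.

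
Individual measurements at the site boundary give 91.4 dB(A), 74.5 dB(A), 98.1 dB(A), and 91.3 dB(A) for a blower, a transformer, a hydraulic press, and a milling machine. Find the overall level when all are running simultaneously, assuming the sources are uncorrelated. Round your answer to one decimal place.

Incoherent sources combine by intensity addition: L_total = 10·log₁₀(Σ 10^(L_i/10)).
Σ 10^(L/10) = 10^(91.4/10) + 10^(74.5/10) + 10^(98.1/10) + 10^(91.3/10) = 9.214e+09.
L_total = 10·log₁₀(9.214e+09) = 99.64 dB(A).

99.6 dB(A)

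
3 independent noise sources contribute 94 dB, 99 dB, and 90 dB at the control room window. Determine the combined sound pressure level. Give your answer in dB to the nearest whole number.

101 dB

For uncorrelated sources the intensities add, so convert each level to linear form, sum, and take 10·log₁₀ of the total.
Σ 10^(L/10) = 10^(94/10) + 10^(99/10) + 10^(90/10) = 1.146e+10.
L_total = 10·log₁₀(1.146e+10) = 100.59 dB.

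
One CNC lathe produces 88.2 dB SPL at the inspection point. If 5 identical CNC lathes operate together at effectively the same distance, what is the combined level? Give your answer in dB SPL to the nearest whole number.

L_total = L₁ + 10·log₁₀ N for N identical incoherent sources.
L_total = 88.2 + 10·log₁₀(5) = 88.2 + 6.990 = 95.19 dB SPL.

95 dB SPL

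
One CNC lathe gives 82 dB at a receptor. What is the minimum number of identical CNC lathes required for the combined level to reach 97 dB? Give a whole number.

The shortfall is 97 − 82 = 15.0 dB, and N units add 10·log₁₀ N, so need 10·log₁₀ N ≥ 15.0.
N ≥ 10^(15.0/10) = 31.623, so N = 32.

32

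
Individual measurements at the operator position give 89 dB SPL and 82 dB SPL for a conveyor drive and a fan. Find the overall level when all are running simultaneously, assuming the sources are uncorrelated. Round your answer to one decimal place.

For uncorrelated sources the intensities add, so convert each level to linear form, sum, and take 10·log₁₀ of the total.
Σ 10^(L/10) = 10^(89/10) + 10^(82/10) = 9.528e+08.
L_total = 10·log₁₀(9.528e+08) = 89.79 dB SPL.

89.8 dB SPL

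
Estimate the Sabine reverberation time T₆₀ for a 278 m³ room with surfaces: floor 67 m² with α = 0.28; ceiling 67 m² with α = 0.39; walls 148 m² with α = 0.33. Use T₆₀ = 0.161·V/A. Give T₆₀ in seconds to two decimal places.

0.48 s

Summing Sᵢαᵢ: 67·0.28 + 67·0.39 + 148·0.33 = 93.73 m².
T₆₀ = 0.161·V/A = 0.161·278/93.73 = 0.478 s.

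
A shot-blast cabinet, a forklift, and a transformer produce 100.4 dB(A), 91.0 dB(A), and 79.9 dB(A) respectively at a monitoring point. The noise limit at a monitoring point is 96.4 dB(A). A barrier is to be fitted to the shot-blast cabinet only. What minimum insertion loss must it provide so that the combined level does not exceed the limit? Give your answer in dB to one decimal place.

Everything except the shot-blast cabinet sums to 10^(91.0/10) + 10^(79.9/10) = 1.357e+09 in linear terms, 91.32 dB(A).
The limit corresponds to 10^(96.4/10) = 4.365e+09; subtracting the fixed part leaves 3.009e+09 for the shot-blast cabinet, i.e. 94.78 dB(A).
Required insertion loss = 100.4 − 94.78 = 5.62 dB.

5.6 dB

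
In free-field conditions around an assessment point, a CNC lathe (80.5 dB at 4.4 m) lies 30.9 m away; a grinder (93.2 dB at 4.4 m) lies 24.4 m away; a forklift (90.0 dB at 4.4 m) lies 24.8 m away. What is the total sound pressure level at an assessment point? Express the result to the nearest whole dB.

80 dB

First find each source's level at the receiver (point-source: −20·log₁₀(r/r_ref)), then combine on an intensity basis.
CNC lathe: 80.5 − 20·log₁₀(30.9/4.4) = 80.5 − 16.93 = 63.57 dB.
grinder: 93.2 − 20·log₁₀(24.4/4.4) = 93.2 − 14.88 = 78.32 dB.
forklift: 90.0 − 20·log₁₀(24.8/4.4) = 90.0 − 15.02 = 74.98 dB.
Σ 10^(L/10) = 1.017e+08 → L_total = 10·log₁₀(1.017e+08) = 80.07 dB.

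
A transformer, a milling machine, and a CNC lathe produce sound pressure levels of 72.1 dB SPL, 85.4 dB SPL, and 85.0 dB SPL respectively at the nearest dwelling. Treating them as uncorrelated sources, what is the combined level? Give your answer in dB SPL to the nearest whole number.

For uncorrelated sources the intensities add, so convert each level to linear form, sum, and take 10·log₁₀ of the total.
Σ 10^(L/10) = 10^(72.1/10) + 10^(85.4/10) + 10^(85.0/10) = 6.792e+08.
L_total = 10·log₁₀(6.792e+08) = 88.32 dB SPL.

88 dB SPL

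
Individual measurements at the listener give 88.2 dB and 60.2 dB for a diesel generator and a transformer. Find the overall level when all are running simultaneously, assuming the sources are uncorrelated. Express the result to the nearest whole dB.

88 dB

Incoherent sources combine by intensity addition: L_total = 10·log₁₀(Σ 10^(L_i/10)).
Σ 10^(L/10) = 10^(88.2/10) + 10^(60.2/10) = 6.617e+08.
L_total = 10·log₁₀(6.617e+08) = 88.21 dB.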